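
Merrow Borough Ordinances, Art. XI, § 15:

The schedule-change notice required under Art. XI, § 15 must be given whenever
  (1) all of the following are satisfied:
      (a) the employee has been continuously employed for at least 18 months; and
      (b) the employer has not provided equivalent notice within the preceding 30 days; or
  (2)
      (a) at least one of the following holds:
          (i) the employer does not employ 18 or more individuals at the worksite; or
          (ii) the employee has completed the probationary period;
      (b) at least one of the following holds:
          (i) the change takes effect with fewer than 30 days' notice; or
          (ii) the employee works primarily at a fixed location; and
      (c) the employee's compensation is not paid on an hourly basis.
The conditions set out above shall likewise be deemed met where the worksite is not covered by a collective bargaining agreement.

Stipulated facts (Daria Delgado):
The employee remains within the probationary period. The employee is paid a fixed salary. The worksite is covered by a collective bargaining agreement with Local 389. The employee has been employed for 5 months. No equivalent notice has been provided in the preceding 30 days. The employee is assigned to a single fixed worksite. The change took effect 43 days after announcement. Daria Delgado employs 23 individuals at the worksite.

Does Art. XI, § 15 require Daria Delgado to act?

(a) tenure ≥ 18 mo. — not satisfied.
(b) no recent notice — satisfied.
(1) = F AND T = false.
(i) not (≥ 18 at site) — not satisfied.
(ii) past probation — fails.
So (a) is not satisfied (F OR F).
(i) < 30 days' notice — fails.
(ii) fixed location — satisfied.
So (b) is satisfied (F OR T).
(c) not (hourly-paid) — met.
(2): F AND T AND T → false.
Overall: F OR F → false.
Exception (no CBA) — not satisfied.
Result: main false OR exception false → false.

No — not required.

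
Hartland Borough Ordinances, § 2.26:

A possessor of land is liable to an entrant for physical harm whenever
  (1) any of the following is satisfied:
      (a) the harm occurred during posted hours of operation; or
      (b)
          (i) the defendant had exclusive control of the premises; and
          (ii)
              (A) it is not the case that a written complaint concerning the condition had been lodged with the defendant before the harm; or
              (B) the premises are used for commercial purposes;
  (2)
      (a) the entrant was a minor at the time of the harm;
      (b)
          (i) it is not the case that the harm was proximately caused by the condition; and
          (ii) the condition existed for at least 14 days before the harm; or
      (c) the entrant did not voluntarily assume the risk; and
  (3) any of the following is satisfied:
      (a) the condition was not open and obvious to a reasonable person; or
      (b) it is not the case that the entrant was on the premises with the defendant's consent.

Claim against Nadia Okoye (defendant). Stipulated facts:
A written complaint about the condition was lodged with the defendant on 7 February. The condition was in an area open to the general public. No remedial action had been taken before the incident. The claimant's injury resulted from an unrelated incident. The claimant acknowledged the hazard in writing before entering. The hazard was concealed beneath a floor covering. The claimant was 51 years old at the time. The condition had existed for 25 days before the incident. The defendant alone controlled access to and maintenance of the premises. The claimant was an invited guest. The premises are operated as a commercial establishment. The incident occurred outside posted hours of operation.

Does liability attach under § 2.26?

(a) during posted hours — not satisfied.
(i) exclusive control — met.
(A) not (complaint lodged) — fails.
(B) commercial use — satisfied.
(ii): F OR T → true.
So (b) is satisfied (T AND T).
(1) = F OR T = true.
(a) entrant a minor — fails.
(i) not (proximate cause) — met.
(ii) condition ≥14 days old — satisfied.
(b): T AND T → true.
(c) no assumed risk — not satisfied.
(2): F OR T OR F → true.
(a) not open/obvious — holds.
(b) not (consent to enter) — not satisfied.
(3) = T OR F = true.
Overall: T AND T AND T → true.

Yes — liable.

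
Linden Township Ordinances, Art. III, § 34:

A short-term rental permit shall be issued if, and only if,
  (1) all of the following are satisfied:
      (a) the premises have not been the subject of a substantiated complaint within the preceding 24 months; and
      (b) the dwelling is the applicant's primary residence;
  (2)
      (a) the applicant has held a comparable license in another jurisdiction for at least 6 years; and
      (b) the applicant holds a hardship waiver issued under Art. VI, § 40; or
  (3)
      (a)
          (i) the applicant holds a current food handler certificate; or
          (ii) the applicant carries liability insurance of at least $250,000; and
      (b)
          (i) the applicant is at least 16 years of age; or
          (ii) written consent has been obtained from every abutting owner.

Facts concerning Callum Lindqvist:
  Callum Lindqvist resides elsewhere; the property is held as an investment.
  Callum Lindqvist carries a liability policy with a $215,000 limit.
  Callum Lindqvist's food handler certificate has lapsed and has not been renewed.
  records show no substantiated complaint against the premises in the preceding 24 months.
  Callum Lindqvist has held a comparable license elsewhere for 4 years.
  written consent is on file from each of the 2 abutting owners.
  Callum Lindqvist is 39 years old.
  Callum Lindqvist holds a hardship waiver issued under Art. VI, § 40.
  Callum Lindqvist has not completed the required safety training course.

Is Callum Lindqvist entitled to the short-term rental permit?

No — denied.

(a) no complaint in 24 mo. — holds.
(b) primary residence — fails.
(1): T AND F → false.
(a) prior license ≥ 6 yr — not satisfied.
(b) hardship waiver — holds.
(2) = F AND T = false.
(i) food handler cert. — fails.
(ii) insurance ≥ $250,000 — fails.
So (a) is not satisfied (F OR F).
(i) age ≥ 16 — met.
(ii) all abutters consent — met.
(b): T OR T → true.
(3): F AND T → false.
Overall: F OR F OR F → false.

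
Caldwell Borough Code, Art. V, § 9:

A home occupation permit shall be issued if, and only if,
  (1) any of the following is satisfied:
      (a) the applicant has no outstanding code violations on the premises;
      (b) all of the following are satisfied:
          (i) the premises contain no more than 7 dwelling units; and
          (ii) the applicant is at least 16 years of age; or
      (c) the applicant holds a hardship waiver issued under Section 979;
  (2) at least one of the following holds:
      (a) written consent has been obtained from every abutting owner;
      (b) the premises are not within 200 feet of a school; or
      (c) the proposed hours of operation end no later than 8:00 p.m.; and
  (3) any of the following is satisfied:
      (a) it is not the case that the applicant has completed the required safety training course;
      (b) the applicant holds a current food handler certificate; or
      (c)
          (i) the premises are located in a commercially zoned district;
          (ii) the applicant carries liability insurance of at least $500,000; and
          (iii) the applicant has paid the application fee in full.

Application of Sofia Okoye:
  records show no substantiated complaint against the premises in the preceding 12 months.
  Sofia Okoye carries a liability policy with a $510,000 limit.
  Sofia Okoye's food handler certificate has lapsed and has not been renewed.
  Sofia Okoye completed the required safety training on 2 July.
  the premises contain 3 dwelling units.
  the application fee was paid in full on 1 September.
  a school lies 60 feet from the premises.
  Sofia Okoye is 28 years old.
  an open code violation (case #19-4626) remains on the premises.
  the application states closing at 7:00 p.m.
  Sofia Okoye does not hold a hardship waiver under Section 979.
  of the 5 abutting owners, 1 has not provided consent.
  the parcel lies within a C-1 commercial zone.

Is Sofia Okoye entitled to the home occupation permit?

(a) no code violations — not satisfied.
(i) ≤ 7 units — holds.
(ii) age ≥ 16 — met.
(b) = T AND T = true.
(c) hardship waiver — not met.
So (1) is satisfied (F OR T OR F).
(a) all abutters consent — fails.
(b) ≥200 ft from school — not met.
(c) closes by 8 p.m. — met.
(2): F OR F OR T → true.
(a) not (safety training) — not met.
(b) food handler cert. — not met.
(i) commercially zoned — satisfied.
(ii) insurance ≥ $500,000 — holds.
(iii) fee paid — holds.
So (c) is satisfied (T AND T AND T).
(3): F OR F OR T → true.
Overall: T AND T AND T → true.

Yes — granted.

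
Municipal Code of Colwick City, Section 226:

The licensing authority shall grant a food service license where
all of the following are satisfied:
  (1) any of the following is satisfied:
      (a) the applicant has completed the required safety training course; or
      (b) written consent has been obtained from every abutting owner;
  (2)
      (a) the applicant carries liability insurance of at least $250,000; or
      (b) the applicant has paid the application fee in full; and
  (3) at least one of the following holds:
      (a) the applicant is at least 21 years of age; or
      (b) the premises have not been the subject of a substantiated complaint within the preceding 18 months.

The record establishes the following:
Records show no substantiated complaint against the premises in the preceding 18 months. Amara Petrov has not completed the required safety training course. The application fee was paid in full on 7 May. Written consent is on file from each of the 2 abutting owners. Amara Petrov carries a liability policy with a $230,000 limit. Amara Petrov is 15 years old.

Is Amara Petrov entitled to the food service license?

Yes — granted.

(a) safety training — not met.
(b) all abutters consent — met.
(1) = F OR T = true.
(a) insurance ≥ $250,000 — fails.
(b) fee paid — met.
(2): F OR T → true.
(a) age ≥ 21 — fails.
(b) no complaint in 18 mo. — satisfied.
(3): F OR T → true.
Overall = T AND T AND T = true.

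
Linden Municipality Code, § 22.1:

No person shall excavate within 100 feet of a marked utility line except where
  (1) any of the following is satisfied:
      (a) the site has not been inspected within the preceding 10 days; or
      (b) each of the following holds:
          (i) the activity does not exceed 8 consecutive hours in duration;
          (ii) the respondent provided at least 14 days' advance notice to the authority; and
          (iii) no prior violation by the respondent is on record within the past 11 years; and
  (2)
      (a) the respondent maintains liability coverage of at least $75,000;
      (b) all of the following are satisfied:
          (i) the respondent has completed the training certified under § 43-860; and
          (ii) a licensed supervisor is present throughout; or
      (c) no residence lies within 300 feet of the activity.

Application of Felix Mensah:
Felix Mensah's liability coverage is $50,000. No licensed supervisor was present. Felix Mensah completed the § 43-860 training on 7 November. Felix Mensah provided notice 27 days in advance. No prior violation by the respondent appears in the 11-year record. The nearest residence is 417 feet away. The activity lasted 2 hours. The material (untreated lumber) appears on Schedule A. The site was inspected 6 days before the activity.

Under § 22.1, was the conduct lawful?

(a) not (site inspected) — fails.
(i) ≤ 8 hrs duration — satisfied.
(ii) ≥14 days' notice — satisfied.
(iii) no prior violation — met.
(b): T AND T AND T → true.
(1): F OR T → true.
(a) coverage ≥ $75,000 — fails.
(i) training certified — holds.
(ii) supervisor present — fails.
(b) = T AND F = false.
(c) no residence in 300 ft — satisfied.
(2): F OR F OR T → true.
Overall: T AND T → true.

Yes — lawful.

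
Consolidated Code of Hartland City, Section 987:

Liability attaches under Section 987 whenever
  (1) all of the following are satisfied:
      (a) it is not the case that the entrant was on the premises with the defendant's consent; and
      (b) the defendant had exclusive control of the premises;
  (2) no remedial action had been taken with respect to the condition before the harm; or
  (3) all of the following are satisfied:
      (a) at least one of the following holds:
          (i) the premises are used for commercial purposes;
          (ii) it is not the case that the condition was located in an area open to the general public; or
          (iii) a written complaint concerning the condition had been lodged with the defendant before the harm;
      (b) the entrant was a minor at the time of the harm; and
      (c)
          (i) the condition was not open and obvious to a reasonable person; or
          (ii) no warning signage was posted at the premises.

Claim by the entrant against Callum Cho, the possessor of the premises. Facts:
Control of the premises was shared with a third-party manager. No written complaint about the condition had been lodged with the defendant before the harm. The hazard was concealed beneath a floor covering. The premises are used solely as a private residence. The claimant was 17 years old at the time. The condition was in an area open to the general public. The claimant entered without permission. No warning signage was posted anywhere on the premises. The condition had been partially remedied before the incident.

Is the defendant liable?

(a) not (consent to enter) — holds.
(b) exclusive control — fails.
(1) = T AND F = false.
(2) no remedial action — not met.
(i) commercial use — fails.
(ii) not (public area) — fails.
(iii) complaint lodged — not satisfied.
(a) = F OR F OR F = false.
(b) entrant a minor — satisfied.
(i) not open/obvious — holds.
(ii) no signage posted — satisfied.
So (c) is satisfied (T OR T).
(3) = F AND T AND T = false.
So Overall is not satisfied (F OR F OR F).

No — not liable.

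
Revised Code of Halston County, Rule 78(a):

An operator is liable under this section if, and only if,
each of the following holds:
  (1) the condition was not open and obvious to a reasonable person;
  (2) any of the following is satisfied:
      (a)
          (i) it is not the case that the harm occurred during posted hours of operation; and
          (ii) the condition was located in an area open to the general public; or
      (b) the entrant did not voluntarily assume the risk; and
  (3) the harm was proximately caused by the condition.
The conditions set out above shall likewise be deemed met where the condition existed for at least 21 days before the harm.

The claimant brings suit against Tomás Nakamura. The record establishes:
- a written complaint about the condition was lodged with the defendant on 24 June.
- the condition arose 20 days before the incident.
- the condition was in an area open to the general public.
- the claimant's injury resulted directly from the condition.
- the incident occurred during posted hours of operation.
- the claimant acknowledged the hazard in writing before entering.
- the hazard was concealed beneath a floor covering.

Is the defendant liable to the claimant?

No — not liable.

(1) not open/obvious — satisfied.
(i) not (during posted hours) — not satisfied.
(ii) public area — holds.
(a): F AND T → false.
(b) no assumed risk — not met.
(2): F OR F → false.
(3) proximate cause — met.
Overall = T AND F AND T = false.
Exception (condition ≥21 days old) — not satisfied.
Result: main false OR exception false → false.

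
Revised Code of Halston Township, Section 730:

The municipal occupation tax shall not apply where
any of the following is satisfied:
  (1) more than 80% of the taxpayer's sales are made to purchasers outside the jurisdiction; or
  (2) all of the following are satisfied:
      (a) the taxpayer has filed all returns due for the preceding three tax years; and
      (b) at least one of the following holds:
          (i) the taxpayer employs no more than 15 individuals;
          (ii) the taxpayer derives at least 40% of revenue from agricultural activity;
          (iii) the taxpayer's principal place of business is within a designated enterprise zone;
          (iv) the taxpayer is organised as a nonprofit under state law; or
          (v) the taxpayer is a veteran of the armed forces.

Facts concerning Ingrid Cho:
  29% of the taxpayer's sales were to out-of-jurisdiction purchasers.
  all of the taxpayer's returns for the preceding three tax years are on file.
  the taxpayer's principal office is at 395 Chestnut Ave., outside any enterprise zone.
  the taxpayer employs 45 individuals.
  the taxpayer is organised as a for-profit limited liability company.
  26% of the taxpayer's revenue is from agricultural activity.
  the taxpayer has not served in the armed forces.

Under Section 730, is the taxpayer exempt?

No — not exempt.

(1) >80% out-of-jur. sales — fails.
(a) returns current — holds.
(i) ≤ 15 employees — fails.
(ii) ≥40% agricultural — not met.
(iii) in enterprise zone — not met.
(iv) nonprofit — fails.
(v) veteran — not satisfied.
So (b) is not satisfied (F OR F OR F OR F OR F).
So (2) is not satisfied (T AND F).
Overall: F OR F → false.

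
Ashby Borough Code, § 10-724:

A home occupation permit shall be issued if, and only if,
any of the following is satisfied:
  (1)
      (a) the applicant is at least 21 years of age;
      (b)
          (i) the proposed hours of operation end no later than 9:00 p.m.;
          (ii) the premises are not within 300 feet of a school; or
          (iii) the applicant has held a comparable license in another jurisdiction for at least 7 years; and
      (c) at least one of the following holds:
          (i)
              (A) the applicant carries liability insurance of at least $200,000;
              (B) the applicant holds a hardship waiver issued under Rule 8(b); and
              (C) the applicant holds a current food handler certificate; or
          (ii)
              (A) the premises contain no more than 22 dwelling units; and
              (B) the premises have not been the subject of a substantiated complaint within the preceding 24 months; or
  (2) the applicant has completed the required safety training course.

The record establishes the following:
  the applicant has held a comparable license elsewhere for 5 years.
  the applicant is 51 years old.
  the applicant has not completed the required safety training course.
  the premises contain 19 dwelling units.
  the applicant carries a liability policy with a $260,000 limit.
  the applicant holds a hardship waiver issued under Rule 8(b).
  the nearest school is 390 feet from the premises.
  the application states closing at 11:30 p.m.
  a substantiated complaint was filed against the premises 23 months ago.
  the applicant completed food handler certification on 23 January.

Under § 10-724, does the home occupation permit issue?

Yes — granted.

(a) age ≥ 21 — holds.
(i) closes by 9 p.m. — not satisfied.
(ii) ≥300 ft from school — holds.
(iii) prior license ≥ 7 yr — not satisfied.
So (b) is satisfied (F OR T OR F).
(A) insurance ≥ $200,000 — met.
(B) hardship waiver — holds.
(C) food handler cert. — satisfied.
(i): T AND T AND T → true.
(A) ≤ 22 units — met.
(B) no complaint in 24 mo. — not met.
So (ii) is not satisfied (T AND F).
So (c) is satisfied (T OR F).
(1) = T AND T AND T = true.
(2) safety training — not met.
So Overall is satisfied (T OR F).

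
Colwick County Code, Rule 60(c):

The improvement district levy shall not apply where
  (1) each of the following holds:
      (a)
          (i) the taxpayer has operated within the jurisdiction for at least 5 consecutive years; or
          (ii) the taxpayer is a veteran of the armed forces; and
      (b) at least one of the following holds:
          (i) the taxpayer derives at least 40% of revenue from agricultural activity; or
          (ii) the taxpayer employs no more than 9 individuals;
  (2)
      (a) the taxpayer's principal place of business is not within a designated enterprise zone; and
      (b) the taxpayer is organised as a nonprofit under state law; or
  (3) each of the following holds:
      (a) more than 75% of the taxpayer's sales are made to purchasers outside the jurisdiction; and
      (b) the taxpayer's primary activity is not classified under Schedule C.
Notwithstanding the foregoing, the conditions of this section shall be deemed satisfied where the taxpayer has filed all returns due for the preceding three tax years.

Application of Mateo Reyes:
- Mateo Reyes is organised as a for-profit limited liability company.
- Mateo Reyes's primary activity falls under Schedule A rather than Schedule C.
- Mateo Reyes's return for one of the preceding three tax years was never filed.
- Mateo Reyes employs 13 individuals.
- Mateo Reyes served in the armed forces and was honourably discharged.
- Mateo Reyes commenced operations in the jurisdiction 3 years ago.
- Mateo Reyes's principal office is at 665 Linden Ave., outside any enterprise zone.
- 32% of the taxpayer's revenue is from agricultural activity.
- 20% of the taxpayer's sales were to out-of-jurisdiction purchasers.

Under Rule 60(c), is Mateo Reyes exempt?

(i) ≥ 5 yrs in jurisdiction — fails.
(ii) veteran — met.
(a) = F OR T = true.
(i) ≥40% agricultural — not satisfied.
(ii) ≤ 9 employees — not satisfied.
So (b) is not satisfied (F OR F).
(1) = T AND F = false.
(a) not (in enterprise zone) — satisfied.
(b) nonprofit — not satisfied.
(2): T AND F → false.
(a) >75% out-of-jur. sales — not met.
(b) not (Schedule C activity) — satisfied.
So (3) is not satisfied (F AND T).
Overall: F OR F OR F → false.
Exception (returns current) — not satisfied.
Result: main false OR exception false → false.

No — not exempt.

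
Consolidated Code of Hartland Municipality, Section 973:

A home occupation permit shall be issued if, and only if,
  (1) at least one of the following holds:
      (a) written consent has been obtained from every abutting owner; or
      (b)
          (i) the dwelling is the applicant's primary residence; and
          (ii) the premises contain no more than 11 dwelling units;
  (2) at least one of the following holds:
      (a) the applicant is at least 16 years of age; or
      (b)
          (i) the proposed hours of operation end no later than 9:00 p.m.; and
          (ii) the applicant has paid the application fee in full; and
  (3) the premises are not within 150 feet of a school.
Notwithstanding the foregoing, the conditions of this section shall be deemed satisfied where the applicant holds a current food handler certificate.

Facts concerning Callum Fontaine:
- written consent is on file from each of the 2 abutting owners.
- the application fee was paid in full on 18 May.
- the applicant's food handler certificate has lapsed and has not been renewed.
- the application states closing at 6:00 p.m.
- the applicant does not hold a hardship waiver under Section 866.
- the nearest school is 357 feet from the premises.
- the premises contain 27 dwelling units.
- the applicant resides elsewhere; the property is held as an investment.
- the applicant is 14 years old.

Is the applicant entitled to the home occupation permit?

(a) all abutters consent — met.
(i) primary residence — not met.
(ii) ≤ 11 units — fails.
So (b) is not satisfied (F AND F).
So (1) is satisfied (T OR F).
(a) age ≥ 16 — fails.
(i) closes by 9 p.m. — met.
(ii) fee paid — satisfied.
So (b) is satisfied (T AND T).
(2) = F OR T = true.
(3) ≥150 ft from school — met.
Overall = T AND T AND T = true.
Exception (food handler cert.) — not satisfied.
Result: main true OR exception false → true.

Yes — granted.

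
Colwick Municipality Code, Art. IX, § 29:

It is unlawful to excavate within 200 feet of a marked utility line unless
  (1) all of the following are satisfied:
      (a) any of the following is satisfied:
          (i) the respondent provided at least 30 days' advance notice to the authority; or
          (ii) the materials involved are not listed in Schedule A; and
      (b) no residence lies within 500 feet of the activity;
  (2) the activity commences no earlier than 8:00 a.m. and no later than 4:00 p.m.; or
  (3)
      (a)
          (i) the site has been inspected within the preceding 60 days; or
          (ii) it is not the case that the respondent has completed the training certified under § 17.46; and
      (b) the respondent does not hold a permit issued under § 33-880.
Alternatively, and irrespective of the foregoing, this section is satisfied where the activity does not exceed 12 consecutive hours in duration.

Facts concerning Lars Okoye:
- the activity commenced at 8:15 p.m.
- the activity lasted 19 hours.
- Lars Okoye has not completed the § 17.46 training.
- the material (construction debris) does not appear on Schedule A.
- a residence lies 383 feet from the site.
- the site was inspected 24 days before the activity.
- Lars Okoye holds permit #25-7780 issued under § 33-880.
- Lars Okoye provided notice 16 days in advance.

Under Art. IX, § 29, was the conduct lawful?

No — unlawful.

(i) ≥30 days' notice — not met.
(ii) not (Schedule A material) — holds.
(a): F OR T → true.
(b) no residence in 500 ft — not met.
So (1) is not satisfied (T AND F).
(2) start within hours — not satisfied.
(i) site inspected — satisfied.
(ii) not (training certified) — satisfied.
So (a) is satisfied (T OR T).
(b) not (holds permit) — not met.
So (3) is not satisfied (T AND F).
Overall = F OR F OR F = false.
Exception (≤ 12 hrs duration) — not satisfied.
Result: main false OR exception false → false.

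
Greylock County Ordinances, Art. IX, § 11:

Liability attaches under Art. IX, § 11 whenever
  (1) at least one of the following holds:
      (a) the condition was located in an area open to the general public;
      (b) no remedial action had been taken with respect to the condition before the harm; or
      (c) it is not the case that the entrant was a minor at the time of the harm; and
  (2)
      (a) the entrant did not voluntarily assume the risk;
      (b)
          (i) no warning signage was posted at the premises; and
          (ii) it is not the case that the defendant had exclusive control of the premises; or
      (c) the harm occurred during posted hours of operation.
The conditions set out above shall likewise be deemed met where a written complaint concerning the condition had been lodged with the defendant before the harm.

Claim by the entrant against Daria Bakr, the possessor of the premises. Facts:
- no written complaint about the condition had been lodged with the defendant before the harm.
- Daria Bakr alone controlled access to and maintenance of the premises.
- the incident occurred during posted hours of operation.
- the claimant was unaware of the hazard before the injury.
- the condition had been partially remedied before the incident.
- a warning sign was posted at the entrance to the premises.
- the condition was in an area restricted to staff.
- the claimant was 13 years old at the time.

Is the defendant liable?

No — not liable.

(a) public area — not satisfied.
(b) no remedial action — not satisfied.
(c) not (entrant a minor) — not satisfied.
(1) = F OR F OR F = false.
(a) no assumed risk — met.
(i) no signage posted — not satisfied.
(ii) not (exclusive control) — fails.
So (b) is not satisfied (F AND F).
(c) during posted hours — holds.
(2): T OR F OR T → true.
So Overall is not satisfied (F AND T).
Exception (complaint lodged) — not satisfied.
Result: main false OR exception false → false.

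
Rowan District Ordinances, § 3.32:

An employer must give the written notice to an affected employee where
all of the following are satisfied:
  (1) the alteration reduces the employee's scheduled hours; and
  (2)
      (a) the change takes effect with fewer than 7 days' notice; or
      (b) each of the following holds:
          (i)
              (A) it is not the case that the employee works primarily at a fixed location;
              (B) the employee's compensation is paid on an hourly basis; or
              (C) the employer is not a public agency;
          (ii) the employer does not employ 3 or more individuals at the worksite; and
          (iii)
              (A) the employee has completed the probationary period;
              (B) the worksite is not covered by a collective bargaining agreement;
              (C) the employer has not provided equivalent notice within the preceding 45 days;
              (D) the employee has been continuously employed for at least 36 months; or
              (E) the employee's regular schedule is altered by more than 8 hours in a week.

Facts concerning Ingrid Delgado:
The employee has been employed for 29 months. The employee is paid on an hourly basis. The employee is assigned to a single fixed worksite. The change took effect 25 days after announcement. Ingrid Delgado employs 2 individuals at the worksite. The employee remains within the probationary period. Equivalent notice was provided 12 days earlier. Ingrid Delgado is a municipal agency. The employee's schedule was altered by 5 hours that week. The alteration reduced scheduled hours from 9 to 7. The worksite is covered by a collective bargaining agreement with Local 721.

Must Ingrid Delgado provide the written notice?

(1) hours reduced — met.
(a) < 7 days' notice — not met.
(A) not (fixed location) — not satisfied.
(B) hourly-paid — met.
(C) not (public agency) — fails.
(i) = F OR T OR F = true.
(ii) not (≥ 3 at site) — holds.
(A) past probation — fails.
(B) no CBA — not met.
(C) no recent notice — not satisfied.
(D) tenure ≥ 36 mo. — fails.
(E) schedule shift > 8h — fails.
(iii) = F OR F OR F OR F OR F = false.
(b) = T AND T AND F = false.
(2): F OR F → false.
Overall: T AND F → false.

No — not required.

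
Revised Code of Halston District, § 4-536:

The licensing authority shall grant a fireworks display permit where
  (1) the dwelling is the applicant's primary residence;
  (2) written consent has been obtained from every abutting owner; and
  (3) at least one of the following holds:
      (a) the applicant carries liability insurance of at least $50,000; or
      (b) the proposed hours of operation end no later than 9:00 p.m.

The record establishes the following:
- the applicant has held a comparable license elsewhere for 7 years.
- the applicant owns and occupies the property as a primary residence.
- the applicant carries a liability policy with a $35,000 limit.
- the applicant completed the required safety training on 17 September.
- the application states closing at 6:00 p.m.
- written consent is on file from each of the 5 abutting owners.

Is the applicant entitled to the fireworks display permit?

(1) primary residence — holds.
(2) all abutters consent — met.
(a) insurance ≥ $50,000 — not satisfied.
(b) closes by 9 p.m. — satisfied.
So (3) is satisfied (F OR T).
So Overall is satisfied (T AND T AND T).

Yes — granted.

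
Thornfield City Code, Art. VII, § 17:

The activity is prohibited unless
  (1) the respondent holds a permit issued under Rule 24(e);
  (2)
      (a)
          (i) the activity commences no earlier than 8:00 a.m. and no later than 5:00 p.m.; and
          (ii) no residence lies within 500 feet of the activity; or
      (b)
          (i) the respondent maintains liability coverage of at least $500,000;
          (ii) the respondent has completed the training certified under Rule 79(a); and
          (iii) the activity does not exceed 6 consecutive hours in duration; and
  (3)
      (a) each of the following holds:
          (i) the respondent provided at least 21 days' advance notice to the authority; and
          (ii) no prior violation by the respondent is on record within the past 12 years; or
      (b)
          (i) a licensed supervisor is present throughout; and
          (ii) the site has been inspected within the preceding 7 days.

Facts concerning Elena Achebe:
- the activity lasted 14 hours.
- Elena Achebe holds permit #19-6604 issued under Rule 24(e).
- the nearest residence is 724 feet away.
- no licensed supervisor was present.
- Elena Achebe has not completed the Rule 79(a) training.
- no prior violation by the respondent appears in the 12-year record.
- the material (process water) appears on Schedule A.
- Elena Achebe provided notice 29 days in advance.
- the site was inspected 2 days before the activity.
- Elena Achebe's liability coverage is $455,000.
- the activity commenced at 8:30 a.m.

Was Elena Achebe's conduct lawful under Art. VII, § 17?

(1) holds permit — satisfied.
(i) start within hours — satisfied.
(ii) no residence in 500 ft — satisfied.
So (a) is satisfied (T AND T).
(i) coverage ≥ $500,000 — not satisfied.
(ii) training certified — not met.
(iii) ≤ 6 hrs duration — not met.
(b) = F AND F AND F = false.
(2): T OR F → true.
(i) ≥21 days' notice — satisfied.
(ii) no prior violation — holds.
(a) = T AND T = true.
(i) supervisor present — fails.
(ii) site inspected — holds.
(b): F AND T → false.
(3) = T OR F = true.
Overall: T AND T AND T → true.

Yes — lawful.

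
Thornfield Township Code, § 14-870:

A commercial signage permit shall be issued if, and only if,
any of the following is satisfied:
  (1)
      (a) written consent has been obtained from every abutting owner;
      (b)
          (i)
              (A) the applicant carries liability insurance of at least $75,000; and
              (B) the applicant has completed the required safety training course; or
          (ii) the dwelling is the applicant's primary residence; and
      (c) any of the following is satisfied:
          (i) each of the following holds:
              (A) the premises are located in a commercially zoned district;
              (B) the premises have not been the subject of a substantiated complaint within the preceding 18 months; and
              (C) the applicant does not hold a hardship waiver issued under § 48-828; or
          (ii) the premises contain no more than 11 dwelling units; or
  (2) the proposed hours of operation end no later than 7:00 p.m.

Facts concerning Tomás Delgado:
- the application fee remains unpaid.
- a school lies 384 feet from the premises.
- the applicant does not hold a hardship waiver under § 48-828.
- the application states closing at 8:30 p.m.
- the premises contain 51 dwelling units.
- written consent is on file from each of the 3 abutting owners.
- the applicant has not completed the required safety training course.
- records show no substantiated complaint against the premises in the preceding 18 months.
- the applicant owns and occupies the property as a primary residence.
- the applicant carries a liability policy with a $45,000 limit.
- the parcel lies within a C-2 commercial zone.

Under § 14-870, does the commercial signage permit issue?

(a) all abutters consent — satisfied.
(A) insurance ≥ $75,000 — fails.
(B) safety training — not met.
(i) = F AND F = false.
(ii) primary residence — met.
So (b) is satisfied (F OR T).
(A) commercially zoned — holds.
(B) no complaint in 18 mo. — satisfied.
(C) not (hardship waiver) — satisfied.
(i) = T AND T AND T = true.
(ii) ≤ 11 units — not satisfied.
(c): T OR F → true.
(1) = T AND T AND T = true.
(2) closes by 7 p.m. — not met.
Overall = T OR F = true.

Yes — granted.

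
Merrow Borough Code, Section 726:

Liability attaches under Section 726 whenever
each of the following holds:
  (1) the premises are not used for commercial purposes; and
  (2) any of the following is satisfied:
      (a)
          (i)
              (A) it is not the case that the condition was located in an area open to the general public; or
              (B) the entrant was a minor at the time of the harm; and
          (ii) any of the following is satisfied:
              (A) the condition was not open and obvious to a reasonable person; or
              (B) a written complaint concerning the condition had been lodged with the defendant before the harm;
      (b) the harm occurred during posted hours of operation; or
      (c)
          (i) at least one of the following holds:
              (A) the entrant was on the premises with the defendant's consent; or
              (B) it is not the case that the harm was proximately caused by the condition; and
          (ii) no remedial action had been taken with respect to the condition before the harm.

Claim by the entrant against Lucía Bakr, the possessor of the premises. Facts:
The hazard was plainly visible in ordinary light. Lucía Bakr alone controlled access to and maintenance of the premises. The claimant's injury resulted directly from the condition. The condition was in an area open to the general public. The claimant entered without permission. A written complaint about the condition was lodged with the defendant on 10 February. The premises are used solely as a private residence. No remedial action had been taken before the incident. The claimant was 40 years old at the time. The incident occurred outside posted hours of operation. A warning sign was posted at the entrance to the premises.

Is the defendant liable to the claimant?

No — not liable.

(1) not (commercial use) — met.
(A) not (public area) — fails.
(B) entrant a minor — not satisfied.
So (i) is not satisfied (F OR F).
(A) not open/obvious — fails.
(B) complaint lodged — met.
(ii) = F OR T = true.
(a): F AND T → false.
(b) during posted hours — fails.
(A) consent to enter — not satisfied.
(B) not (proximate cause) — not met.
So (i) is not satisfied (F OR F).
(ii) no remedial action — satisfied.
(c): F AND T → false.
So (2) is not satisfied (F OR F OR F).
Overall = T AND F = false.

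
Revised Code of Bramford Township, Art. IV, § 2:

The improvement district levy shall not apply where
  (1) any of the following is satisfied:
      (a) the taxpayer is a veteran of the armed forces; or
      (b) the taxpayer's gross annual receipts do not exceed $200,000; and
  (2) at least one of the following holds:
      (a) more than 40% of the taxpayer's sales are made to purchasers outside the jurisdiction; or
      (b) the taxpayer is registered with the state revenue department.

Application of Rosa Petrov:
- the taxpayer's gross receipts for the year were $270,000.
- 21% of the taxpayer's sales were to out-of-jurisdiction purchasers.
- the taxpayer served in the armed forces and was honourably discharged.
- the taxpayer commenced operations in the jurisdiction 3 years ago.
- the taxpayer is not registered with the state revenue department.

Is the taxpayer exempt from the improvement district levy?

No — not exempt.

(a) veteran — satisfied.
(b) receipts ≤ $200,000 — not satisfied.
(1) = T OR F = true.
(a) >40% out-of-jur. sales — not met.
(b) state-registered — fails.
So (2) is not satisfied (F OR F).
Overall: T AND F → false.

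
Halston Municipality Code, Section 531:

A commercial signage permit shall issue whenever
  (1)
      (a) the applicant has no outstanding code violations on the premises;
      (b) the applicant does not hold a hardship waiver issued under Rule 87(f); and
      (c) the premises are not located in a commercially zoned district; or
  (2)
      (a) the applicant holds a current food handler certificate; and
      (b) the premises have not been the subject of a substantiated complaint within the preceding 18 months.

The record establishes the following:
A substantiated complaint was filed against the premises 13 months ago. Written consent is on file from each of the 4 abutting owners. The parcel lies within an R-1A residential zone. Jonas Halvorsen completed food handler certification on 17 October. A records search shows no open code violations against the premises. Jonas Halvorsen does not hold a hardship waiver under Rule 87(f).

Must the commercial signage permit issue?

(a) no code violations — met.
(b) not (hardship waiver) — met.
(c) not (commercially zoned) — satisfied.
So (1) is satisfied (T AND T AND T).
(a) food handler cert. — met.
(b) no complaint in 18 mo. — not met.
So (2) is not satisfied (T AND F).
So Overall is satisfied (T OR F).

Yes — granted.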